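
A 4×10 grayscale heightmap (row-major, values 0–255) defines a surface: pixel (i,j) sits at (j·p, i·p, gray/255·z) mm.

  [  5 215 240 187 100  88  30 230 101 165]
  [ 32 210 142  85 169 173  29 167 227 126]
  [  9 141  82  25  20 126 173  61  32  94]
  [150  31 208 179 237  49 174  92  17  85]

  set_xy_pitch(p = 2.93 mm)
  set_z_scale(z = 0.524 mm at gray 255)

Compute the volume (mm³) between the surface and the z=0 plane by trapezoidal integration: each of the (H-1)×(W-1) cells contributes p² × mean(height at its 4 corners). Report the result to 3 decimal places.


56.147

height_mm = gray/255 × 0.524; cell vol = 2.93² × mean(4 corners)
unit = 2.93² × 0.524 / (4×255) = 0.00441028 mm³ per gray-sum
row 0: Σ corner-gray over 9 cells = 5114  → 22.5542
row 1: Σ corner-gray over 9 cells = 3985  → 17.5750
row 2: Σ corner-gray over 9 cells = 3632  → 16.0181
Σ rows: total corner-gray = 12731  → 56.1473 mm³


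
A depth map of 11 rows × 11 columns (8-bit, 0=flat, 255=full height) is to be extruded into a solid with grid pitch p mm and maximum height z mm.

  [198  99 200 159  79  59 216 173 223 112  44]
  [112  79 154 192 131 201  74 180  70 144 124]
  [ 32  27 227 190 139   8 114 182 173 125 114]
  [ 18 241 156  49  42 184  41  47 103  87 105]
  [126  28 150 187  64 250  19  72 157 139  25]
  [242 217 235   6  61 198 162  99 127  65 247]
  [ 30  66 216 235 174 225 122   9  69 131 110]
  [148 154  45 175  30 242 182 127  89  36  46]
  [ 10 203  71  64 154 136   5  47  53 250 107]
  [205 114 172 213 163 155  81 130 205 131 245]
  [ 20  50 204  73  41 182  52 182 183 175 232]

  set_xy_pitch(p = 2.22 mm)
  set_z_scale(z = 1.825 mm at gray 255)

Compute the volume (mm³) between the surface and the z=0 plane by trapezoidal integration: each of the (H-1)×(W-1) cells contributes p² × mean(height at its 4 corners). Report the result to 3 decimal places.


height_mm = gray/255 × 1.825; cell vol = 2.22² × mean(4 corners)
unit = 2.22² × 1.825 / (4×255) = 0.00881797 mm³ per gray-sum
row 0: Σ corner-gray over 10 cells = 5568  → 49.0985
row 1: Σ corner-gray over 10 cells = 5202  → 45.8711
row 2: Σ corner-gray over 10 cells = 4539  → 40.0248
row 3: Σ corner-gray over 10 cells = 4306  → 37.9702
row 4: Σ corner-gray over 10 cells = 5112  → 45.0775
row 5: Σ corner-gray over 10 cells = 5463  → 48.1726
row 6: Σ corner-gray over 10 cells = 4988  → 43.9840
row 7: Σ corner-gray over 10 cells = 4437  → 39.1253
row 8: Σ corner-gray over 10 cells = 5261  → 46.3913
row 9: Σ corner-gray over 10 cells = 5714  → 50.3859
Σ rows: total corner-gray = 50590  → 446.1011 mm³

446.101


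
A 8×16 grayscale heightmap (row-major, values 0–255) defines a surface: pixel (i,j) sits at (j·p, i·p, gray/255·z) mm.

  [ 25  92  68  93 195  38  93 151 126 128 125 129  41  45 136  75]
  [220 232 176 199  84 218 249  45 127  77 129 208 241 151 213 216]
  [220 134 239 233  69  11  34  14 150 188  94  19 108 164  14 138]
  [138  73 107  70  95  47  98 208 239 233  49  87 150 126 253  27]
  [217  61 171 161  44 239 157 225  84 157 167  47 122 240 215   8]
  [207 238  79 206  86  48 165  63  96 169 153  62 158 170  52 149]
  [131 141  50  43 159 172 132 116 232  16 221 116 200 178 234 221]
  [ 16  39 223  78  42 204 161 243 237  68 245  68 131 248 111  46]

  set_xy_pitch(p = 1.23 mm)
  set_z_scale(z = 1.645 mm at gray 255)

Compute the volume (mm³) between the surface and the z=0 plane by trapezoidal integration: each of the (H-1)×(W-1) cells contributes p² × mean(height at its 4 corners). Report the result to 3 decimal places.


139.227

height_mm = gray/255 × 1.645; cell vol = 1.23² × mean(4 corners)
unit = 1.23² × 1.645 / (4×255) = 0.00243992 mm³ per gray-sum
row 0: Σ corner-gray over 15 cells = 8154  → 19.8951
row 1: Σ corner-gray over 15 cells = 8434  → 20.5783
row 2: Σ corner-gray over 15 cells = 7135  → 17.4088
row 3: Σ corner-gray over 15 cells = 8240  → 20.1050
row 4: Σ corner-gray over 15 cells = 8251  → 20.1318
row 5: Σ corner-gray over 15 cells = 8218  → 20.0513
row 6: Σ corner-gray over 15 cells = 8630  → 21.0565
Σ rows: total corner-gray = 57062  → 139.2268 mm³


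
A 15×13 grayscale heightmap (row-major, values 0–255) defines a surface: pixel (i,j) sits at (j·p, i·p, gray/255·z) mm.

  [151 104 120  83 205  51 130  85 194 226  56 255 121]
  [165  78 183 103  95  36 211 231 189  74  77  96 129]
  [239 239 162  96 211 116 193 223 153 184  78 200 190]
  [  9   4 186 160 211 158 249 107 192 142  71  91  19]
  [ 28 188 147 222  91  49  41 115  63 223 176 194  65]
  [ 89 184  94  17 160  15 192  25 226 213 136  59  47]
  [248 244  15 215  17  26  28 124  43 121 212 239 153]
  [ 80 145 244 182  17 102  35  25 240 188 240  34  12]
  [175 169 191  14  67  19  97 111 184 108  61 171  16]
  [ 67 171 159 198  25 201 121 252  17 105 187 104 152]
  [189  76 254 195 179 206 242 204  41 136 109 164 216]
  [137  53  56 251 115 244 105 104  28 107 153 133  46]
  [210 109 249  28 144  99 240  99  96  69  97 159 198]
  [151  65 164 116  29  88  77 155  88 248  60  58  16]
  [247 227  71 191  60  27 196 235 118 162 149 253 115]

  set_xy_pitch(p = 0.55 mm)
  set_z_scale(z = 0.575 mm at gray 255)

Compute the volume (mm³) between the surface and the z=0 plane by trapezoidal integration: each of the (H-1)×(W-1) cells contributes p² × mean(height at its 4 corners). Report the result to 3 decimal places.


15.054

height_mm = gray/255 × 0.575; cell vol = 0.55² × mean(4 corners)
unit = 0.55² × 0.575 / (4×255) = 0.000170527 mm³ per gray-sum
row 0: Σ corner-gray over 12 cells = 6330  → 1.0794
row 1: Σ corner-gray over 12 cells = 7179  → 1.2242
row 2: Σ corner-gray over 12 cells = 7309  → 1.2464
row 3: Σ corner-gray over 12 cells = 6281  → 1.0711
row 4: Σ corner-gray over 12 cells = 5889  → 1.0042
row 5: Σ corner-gray over 12 cells = 5747  → 0.9800
row 6: Σ corner-gray over 12 cells = 5965  → 1.0172
row 7: Σ corner-gray over 12 cells = 5571  → 0.9500
row 8: Σ corner-gray over 12 cells = 5874  → 1.0017
row 9: Σ corner-gray over 12 cells = 7316  → 1.2476
row 10: Σ corner-gray over 12 cells = 6898  → 1.1763
row 11: Σ corner-gray over 12 cells = 6067  → 1.0346
row 12: Σ corner-gray over 12 cells = 5649  → 0.9633
row 13: Σ corner-gray over 12 cells = 6203  → 1.0578
Σ rows: total corner-gray = 88278  → 15.0538 mm³


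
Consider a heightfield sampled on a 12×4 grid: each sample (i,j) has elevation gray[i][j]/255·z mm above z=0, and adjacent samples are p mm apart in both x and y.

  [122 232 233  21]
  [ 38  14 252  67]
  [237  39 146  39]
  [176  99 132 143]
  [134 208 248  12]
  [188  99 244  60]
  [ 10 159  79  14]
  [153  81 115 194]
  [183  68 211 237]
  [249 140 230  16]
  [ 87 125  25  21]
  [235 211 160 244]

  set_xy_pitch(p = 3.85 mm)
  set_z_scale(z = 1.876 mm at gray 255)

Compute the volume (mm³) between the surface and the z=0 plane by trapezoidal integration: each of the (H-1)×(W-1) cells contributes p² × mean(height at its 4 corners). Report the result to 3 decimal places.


height_mm = gray/255 × 1.876; cell vol = 3.85² × mean(4 corners)
unit = 3.85² × 1.876 / (4×255) = 0.0272618 mm³ per gray-sum
row 0: Σ corner-gray over 3 cells = 1710  → 46.6176
row 1: Σ corner-gray over 3 cells = 1283  → 34.9769
row 2: Σ corner-gray over 3 cells = 1427  → 38.9026
row 3: Σ corner-gray over 3 cells = 1839  → 50.1344
row 4: Σ corner-gray over 3 cells = 1992  → 54.3055
row 5: Σ corner-gray over 3 cells = 1434  → 39.0934
row 6: Σ corner-gray over 3 cells = 1239  → 33.7773
row 7: Σ corner-gray over 3 cells = 1717  → 46.8085
row 8: Σ corner-gray over 3 cells = 1983  → 54.0601
row 9: Σ corner-gray over 3 cells = 1413  → 38.5209
row 10: Σ corner-gray over 3 cells = 1629  → 44.4094
Σ rows: total corner-gray = 17666  → 481.6065 mm³

481.607


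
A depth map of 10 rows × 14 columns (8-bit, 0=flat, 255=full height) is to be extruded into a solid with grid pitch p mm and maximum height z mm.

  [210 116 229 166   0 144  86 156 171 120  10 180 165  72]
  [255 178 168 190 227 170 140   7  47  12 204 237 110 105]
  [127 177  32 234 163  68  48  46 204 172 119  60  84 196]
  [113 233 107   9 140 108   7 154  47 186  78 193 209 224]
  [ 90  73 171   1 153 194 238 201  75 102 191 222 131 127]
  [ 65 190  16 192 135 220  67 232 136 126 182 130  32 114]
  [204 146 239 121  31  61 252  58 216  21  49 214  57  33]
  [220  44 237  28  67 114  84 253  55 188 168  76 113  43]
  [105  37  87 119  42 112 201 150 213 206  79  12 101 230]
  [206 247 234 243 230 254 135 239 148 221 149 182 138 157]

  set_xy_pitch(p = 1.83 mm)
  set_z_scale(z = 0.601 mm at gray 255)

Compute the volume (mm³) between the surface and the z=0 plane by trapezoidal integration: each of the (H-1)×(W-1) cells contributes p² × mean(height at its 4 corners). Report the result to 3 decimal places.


122.318

height_mm = gray/255 × 0.601; cell vol = 1.83² × mean(4 corners)
unit = 1.83² × 0.601 / (4×255) = 0.00197322 mm³ per gray-sum
row 0: Σ corner-gray over 13 cells = 7108  → 14.0257
row 1: Σ corner-gray over 13 cells = 6877  → 13.5699
row 2: Σ corner-gray over 13 cells = 6416  → 12.6602
row 3: Σ corner-gray over 13 cells = 7000  → 13.8126
row 4: Σ corner-gray over 13 cells = 7216  → 14.2388
row 5: Σ corner-gray over 13 cells = 6662  → 13.1456
row 6: Σ corner-gray over 13 cells = 6284  → 12.3997
row 7: Σ corner-gray over 13 cells = 6170  → 12.1748
row 8: Σ corner-gray over 13 cells = 8256  → 16.2909
Σ rows: total corner-gray = 61989  → 122.3182 mm³


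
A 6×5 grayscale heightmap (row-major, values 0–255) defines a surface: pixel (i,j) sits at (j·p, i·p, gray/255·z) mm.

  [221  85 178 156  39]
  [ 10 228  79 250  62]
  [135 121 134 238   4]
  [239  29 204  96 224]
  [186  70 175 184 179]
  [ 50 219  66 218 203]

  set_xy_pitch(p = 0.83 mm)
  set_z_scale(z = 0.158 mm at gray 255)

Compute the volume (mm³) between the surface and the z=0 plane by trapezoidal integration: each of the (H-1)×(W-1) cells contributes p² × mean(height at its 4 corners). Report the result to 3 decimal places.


height_mm = gray/255 × 0.158; cell vol = 0.83² × mean(4 corners)
unit = 0.83² × 0.158 / (4×255) = 0.000106712 mm³ per gray-sum
row 0: Σ corner-gray over 4 cells = 2284  → 0.2437
row 1: Σ corner-gray over 4 cells = 2311  → 0.2466
row 2: Σ corner-gray over 4 cells = 2246  → 0.2397
row 3: Σ corner-gray over 4 cells = 2344  → 0.2501
row 4: Σ corner-gray over 4 cells = 2482  → 0.2649
Σ rows: total corner-gray = 11667  → 1.2450 mm³

1.245


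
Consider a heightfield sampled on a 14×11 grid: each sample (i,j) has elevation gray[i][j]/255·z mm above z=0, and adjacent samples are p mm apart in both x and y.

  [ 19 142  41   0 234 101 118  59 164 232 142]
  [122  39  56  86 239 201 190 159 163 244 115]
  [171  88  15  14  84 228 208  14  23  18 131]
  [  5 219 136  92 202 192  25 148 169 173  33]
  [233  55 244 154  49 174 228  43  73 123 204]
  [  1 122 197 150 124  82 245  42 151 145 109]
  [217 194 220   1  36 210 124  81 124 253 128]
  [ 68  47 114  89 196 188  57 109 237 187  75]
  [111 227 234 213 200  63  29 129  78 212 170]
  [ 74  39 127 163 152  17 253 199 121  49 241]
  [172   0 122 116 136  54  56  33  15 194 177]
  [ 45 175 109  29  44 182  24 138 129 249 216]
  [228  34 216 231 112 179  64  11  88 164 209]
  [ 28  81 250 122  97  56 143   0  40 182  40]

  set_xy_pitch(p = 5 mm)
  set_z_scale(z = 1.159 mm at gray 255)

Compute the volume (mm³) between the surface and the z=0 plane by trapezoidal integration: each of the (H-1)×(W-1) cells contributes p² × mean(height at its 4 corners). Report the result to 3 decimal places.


1865.507

height_mm = gray/255 × 1.159; cell vol = 5² × mean(4 corners)
unit = 5² × 1.159 / (4×255) = 0.0284069 mm³ per gray-sum
row 0: Σ corner-gray over 10 cells = 5334  → 151.5222
row 1: Σ corner-gray over 10 cells = 4677  → 132.8589
row 2: Σ corner-gray over 10 cells = 4436  → 126.0128
row 3: Σ corner-gray over 10 cells = 5473  → 155.4708
row 4: Σ corner-gray over 10 cells = 5349  → 151.9483
row 5: Σ corner-gray over 10 cells = 5457  → 155.0163
row 6: Σ corner-gray over 10 cells = 5422  → 154.0220
row 7: Σ corner-gray over 10 cells = 5642  → 160.2715
row 8: Σ corner-gray over 10 cells = 5606  → 159.2489
row 9: Σ corner-gray over 10 cells = 4356  → 123.7403
row 10: Σ corner-gray over 10 cells = 4220  → 119.8770
row 11: Σ corner-gray over 10 cells = 5054  → 143.5683
row 12: Σ corner-gray over 10 cells = 4645  → 131.9499
Σ rows: total corner-gray = 65671  → 1865.5071 mm³


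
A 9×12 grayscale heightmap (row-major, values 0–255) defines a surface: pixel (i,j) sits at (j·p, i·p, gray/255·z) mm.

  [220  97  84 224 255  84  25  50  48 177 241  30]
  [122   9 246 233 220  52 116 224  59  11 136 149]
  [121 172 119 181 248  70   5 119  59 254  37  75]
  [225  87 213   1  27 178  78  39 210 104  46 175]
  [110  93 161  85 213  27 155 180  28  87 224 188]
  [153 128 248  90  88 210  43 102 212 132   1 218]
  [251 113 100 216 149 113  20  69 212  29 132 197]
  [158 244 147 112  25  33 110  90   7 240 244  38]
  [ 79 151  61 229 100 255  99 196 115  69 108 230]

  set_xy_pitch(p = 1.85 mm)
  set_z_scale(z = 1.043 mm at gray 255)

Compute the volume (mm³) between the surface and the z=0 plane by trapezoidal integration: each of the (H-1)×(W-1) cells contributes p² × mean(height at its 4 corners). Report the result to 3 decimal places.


height_mm = gray/255 × 1.043; cell vol = 1.85² × mean(4 corners)
unit = 1.85² × 1.043 / (4×255) = 0.00349967 mm³ per gray-sum
row 0: Σ corner-gray over 11 cells = 5703  → 19.9586
row 1: Σ corner-gray over 11 cells = 5607  → 19.6227
row 2: Σ corner-gray over 11 cells = 5090  → 17.8133
row 3: Σ corner-gray over 11 cells = 5170  → 18.0933
row 4: Σ corner-gray over 11 cells = 5683  → 19.8886
row 5: Σ corner-gray over 11 cells = 5633  → 19.7137
row 6: Σ corner-gray over 11 cells = 5454  → 19.0872
row 7: Σ corner-gray over 11 cells = 5775  → 20.2106
Σ rows: total corner-gray = 44115  → 154.3881 mm³

154.388


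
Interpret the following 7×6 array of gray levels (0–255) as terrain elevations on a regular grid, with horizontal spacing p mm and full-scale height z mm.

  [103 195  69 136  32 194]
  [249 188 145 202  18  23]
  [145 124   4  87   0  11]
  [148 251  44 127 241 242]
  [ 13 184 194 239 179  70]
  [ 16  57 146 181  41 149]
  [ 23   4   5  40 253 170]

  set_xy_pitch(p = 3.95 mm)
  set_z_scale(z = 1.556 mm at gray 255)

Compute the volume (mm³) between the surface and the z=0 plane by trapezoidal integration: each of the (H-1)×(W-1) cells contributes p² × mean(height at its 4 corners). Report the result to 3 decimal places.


height_mm = gray/255 × 1.556; cell vol = 3.95² × mean(4 corners)
unit = 3.95² × 1.556 / (4×255) = 0.0238015 mm³ per gray-sum
row 0: Σ corner-gray over 5 cells = 2539  → 60.4319
row 1: Σ corner-gray over 5 cells = 1964  → 46.7461
row 2: Σ corner-gray over 5 cells = 2302  → 54.7910
row 3: Σ corner-gray over 5 cells = 3391  → 80.7108
row 4: Σ corner-gray over 5 cells = 2690  → 64.0259
row 5: Σ corner-gray over 5 cells = 1812  → 43.1282
Σ rows: total corner-gray = 14698  → 349.8339 mm³

349.834


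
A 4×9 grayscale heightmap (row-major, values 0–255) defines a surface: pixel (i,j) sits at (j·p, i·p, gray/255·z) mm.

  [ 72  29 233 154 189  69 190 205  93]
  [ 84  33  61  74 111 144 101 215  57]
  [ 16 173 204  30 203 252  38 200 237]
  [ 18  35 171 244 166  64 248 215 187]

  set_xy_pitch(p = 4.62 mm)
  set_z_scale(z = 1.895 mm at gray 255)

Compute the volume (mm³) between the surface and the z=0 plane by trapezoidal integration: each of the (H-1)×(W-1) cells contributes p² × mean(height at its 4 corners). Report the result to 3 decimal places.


513.051

height_mm = gray/255 × 1.895; cell vol = 4.62² × mean(4 corners)
unit = 4.62² × 1.895 / (4×255) = 0.0396545 mm³ per gray-sum
row 0: Σ corner-gray over 8 cells = 3922  → 155.5251
row 1: Σ corner-gray over 8 cells = 4072  → 161.4733
row 2: Σ corner-gray over 8 cells = 4944  → 196.0521
Σ rows: total corner-gray = 12938  → 513.0505 mm³


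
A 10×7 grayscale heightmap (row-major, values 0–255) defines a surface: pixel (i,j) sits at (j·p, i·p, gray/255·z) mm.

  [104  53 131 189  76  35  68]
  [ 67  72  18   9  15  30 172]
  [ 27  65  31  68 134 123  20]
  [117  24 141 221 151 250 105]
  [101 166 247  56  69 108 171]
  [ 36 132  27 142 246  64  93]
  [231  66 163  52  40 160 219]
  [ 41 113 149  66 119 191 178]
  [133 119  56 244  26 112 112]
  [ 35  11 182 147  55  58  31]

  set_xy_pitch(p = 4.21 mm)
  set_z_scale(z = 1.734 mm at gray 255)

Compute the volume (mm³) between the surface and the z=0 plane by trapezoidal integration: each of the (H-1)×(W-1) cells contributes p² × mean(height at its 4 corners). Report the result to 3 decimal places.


height_mm = gray/255 × 1.734; cell vol = 4.21² × mean(4 corners)
unit = 4.21² × 1.734 / (4×255) = 0.030131 mm³ per gray-sum
row 0: Σ corner-gray over 6 cells = 1667  → 50.2283
row 1: Σ corner-gray over 6 cells = 1416  → 42.6655
row 2: Σ corner-gray over 6 cells = 2685  → 80.9017
row 3: Σ corner-gray over 6 cells = 3360  → 101.2401
row 4: Σ corner-gray over 6 cells = 2915  → 87.8318
row 5: Σ corner-gray over 6 cells = 2763  → 83.2519
row 6: Σ corner-gray over 6 cells = 2907  → 87.5907
row 7: Σ corner-gray over 6 cells = 2854  → 85.9938
row 8: Σ corner-gray over 6 cells = 2331  → 70.2353
Σ rows: total corner-gray = 22898  → 689.9390 mm³

689.939


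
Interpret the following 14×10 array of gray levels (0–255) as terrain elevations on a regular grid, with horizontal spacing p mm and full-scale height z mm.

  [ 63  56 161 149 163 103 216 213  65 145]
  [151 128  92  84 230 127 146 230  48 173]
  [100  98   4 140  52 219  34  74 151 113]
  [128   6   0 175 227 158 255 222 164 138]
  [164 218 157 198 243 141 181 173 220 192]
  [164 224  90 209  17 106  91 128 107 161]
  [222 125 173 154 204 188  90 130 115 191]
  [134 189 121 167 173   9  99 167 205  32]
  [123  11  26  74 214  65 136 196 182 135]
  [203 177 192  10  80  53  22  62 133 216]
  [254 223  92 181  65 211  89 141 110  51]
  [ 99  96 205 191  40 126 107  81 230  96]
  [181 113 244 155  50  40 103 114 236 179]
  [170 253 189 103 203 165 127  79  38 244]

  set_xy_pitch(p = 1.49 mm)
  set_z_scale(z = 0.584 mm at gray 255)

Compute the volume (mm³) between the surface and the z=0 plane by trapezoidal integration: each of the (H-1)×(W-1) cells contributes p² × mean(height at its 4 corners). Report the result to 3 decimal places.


80.584

height_mm = gray/255 × 0.584; cell vol = 1.49² × mean(4 corners)
unit = 1.49² × 0.584 / (4×255) = 0.00127112 mm³ per gray-sum
row 0: Σ corner-gray over 9 cells = 4954  → 6.2971
row 1: Σ corner-gray over 9 cells = 4251  → 5.4035
row 2: Σ corner-gray over 9 cells = 4437  → 5.6399
row 3: Σ corner-gray over 9 cells = 6098  → 7.7513
row 4: Σ corner-gray over 9 cells = 5687  → 7.2288
row 5: Σ corner-gray over 9 cells = 5040  → 6.4064
row 6: Σ corner-gray over 9 cells = 5197  → 6.6060
row 7: Σ corner-gray over 9 cells = 4492  → 5.7099
row 8: Σ corner-gray over 9 cells = 3943  → 5.0120
row 9: Σ corner-gray over 9 cells = 4406  → 5.6005
row 10: Σ corner-gray over 9 cells = 4876  → 6.1980
row 11: Σ corner-gray over 9 cells = 4817  → 6.1230
row 12: Σ corner-gray over 9 cells = 5198  → 6.6073
Σ rows: total corner-gray = 63396  → 80.5837 mm³


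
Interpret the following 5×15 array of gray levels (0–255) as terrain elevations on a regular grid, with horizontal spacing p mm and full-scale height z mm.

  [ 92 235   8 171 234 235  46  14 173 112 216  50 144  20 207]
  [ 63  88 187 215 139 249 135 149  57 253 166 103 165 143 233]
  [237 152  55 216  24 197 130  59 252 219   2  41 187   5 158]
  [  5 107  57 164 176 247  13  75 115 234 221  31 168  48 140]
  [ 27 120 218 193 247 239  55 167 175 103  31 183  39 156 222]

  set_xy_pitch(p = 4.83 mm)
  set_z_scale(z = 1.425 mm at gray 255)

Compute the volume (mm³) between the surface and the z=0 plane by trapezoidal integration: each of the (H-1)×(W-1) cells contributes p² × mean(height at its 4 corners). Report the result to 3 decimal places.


989.619

height_mm = gray/255 × 1.425; cell vol = 4.83² × mean(4 corners)
unit = 4.83² × 1.425 / (4×255) = 0.0325918 mm³ per gray-sum
row 0: Σ corner-gray over 14 cells = 8009  → 261.0281
row 1: Σ corner-gray over 14 cells = 7867  → 256.4000
row 2: Σ corner-gray over 14 cells = 6930  → 225.8615
row 3: Σ corner-gray over 14 cells = 7558  → 246.3292
Σ rows: total corner-gray = 30364  → 989.6188 mm³


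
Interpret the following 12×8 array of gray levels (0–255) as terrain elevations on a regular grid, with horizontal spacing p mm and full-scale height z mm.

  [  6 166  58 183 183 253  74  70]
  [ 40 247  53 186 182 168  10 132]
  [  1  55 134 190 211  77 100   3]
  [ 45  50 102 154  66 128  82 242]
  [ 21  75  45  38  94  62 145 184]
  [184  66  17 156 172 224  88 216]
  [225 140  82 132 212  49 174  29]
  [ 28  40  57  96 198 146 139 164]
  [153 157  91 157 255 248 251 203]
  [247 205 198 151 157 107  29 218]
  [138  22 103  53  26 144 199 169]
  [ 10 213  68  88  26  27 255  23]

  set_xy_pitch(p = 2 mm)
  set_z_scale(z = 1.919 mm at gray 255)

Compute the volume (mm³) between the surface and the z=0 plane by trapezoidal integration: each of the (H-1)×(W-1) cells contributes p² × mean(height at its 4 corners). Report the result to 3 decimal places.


height_mm = gray/255 × 1.919; cell vol = 2² × mean(4 corners)
unit = 2² × 1.919 / (4×255) = 0.00752549 mm³ per gray-sum
row 0: Σ corner-gray over 7 cells = 3774  → 28.4012
row 1: Σ corner-gray over 7 cells = 3402  → 25.6017
row 2: Σ corner-gray over 7 cells = 2989  → 22.4937
row 3: Σ corner-gray over 7 cells = 2574  → 19.3706
row 4: Σ corner-gray over 7 cells = 2969  → 22.3432
row 5: Σ corner-gray over 7 cells = 3678  → 27.6788
row 6: Σ corner-gray over 7 cells = 3376  → 25.4061
row 7: Σ corner-gray over 7 cells = 4218  → 31.7425
row 8: Σ corner-gray over 7 cells = 4833  → 36.3707
row 9: Σ corner-gray over 7 cells = 3560  → 26.7907
row 10: Σ corner-gray over 7 cells = 2788  → 20.9811
Σ rows: total corner-gray = 38161  → 287.1802 mm³

287.180


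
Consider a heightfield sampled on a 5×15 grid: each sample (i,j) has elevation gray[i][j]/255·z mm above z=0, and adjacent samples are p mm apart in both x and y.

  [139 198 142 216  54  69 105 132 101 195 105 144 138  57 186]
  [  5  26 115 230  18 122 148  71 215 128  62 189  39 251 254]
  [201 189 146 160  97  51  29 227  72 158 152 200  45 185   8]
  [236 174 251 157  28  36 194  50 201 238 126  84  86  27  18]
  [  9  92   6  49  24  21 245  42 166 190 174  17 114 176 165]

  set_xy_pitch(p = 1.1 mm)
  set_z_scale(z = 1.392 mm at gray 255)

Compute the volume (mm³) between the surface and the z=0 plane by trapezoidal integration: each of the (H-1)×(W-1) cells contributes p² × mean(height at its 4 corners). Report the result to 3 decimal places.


height_mm = gray/255 × 1.392; cell vol = 1.1² × mean(4 corners)
unit = 1.1² × 1.392 / (4×255) = 0.00165129 mm³ per gray-sum
row 0: Σ corner-gray over 14 cells = 7124  → 11.7638
row 1: Σ corner-gray over 14 cells = 7118  → 11.7539
row 2: Σ corner-gray over 14 cells = 7189  → 11.8712
row 3: Σ corner-gray over 14 cells = 6364  → 10.5088
Σ rows: total corner-gray = 27795  → 45.8977 mm³

45.898


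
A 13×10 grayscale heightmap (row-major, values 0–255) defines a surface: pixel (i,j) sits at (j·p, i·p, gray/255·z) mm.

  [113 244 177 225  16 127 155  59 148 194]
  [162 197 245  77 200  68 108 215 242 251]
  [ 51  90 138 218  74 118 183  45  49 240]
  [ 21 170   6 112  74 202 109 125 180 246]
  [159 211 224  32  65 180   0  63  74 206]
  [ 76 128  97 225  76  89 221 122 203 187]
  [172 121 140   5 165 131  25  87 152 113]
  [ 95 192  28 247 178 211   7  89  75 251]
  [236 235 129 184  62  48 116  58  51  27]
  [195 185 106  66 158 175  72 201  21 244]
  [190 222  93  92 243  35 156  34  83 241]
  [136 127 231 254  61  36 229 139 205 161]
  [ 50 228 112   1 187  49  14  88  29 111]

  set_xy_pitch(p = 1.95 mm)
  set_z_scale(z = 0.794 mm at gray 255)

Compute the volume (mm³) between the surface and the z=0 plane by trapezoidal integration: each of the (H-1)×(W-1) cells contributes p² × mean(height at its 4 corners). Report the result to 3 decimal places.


height_mm = gray/255 × 0.794; cell vol = 1.95² × mean(4 corners)
unit = 1.95² × 0.794 / (4×255) = 0.00295999 mm³ per gray-sum
row 0: Σ corner-gray over 9 cells = 5726  → 16.9489
row 1: Σ corner-gray over 9 cells = 5238  → 15.5044
row 2: Σ corner-gray over 9 cells = 4344  → 12.8582
row 3: Σ corner-gray over 9 cells = 4286  → 12.6865
row 4: Σ corner-gray over 9 cells = 4648  → 13.7580
row 5: Σ corner-gray over 9 cells = 4522  → 13.3851
row 6: Σ corner-gray over 9 cells = 4337  → 12.8375
row 7: Σ corner-gray over 9 cells = 4429  → 13.1098
row 8: Σ corner-gray over 9 cells = 4436  → 13.1305
row 9: Σ corner-gray over 9 cells = 4754  → 14.0718
row 10: Σ corner-gray over 9 cells = 5208  → 15.4156
row 11: Σ corner-gray over 9 cells = 4438  → 13.1364
Σ rows: total corner-gray = 56366  → 166.8425 mm³

166.843


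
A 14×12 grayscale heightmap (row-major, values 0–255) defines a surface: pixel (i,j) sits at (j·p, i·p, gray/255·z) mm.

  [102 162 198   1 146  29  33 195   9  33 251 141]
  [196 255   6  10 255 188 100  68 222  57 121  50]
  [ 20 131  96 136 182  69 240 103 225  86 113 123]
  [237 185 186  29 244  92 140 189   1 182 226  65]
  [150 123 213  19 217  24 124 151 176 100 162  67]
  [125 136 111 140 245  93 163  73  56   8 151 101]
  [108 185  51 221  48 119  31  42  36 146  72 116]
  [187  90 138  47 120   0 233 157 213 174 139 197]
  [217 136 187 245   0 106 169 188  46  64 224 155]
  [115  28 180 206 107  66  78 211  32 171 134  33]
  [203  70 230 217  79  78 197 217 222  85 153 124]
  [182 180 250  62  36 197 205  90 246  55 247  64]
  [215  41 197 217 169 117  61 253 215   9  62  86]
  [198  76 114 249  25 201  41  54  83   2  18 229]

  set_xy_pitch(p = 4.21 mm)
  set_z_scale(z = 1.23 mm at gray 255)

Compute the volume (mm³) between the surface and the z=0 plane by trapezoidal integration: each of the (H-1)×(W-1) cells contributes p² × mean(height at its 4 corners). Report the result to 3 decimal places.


1591.404

height_mm = gray/255 × 1.23; cell vol = 4.21² × mean(4 corners)
unit = 4.21² × 1.23 / (4×255) = 0.0213732 mm³ per gray-sum
row 0: Σ corner-gray over 11 cells = 5167  → 110.4352
row 1: Σ corner-gray over 11 cells = 5715  → 122.1477
row 2: Σ corner-gray over 11 cells = 6155  → 131.5519
row 3: Σ corner-gray over 11 cells = 6085  → 130.0558
row 4: Σ corner-gray over 11 cells = 5413  → 115.6930
row 5: Σ corner-gray over 11 cells = 4704  → 100.5394
row 6: Σ corner-gray over 11 cells = 5132  → 109.6872
row 7: Σ corner-gray over 11 cells = 6108  → 130.5474
row 8: Σ corner-gray over 11 cells = 5676  → 121.3142
row 9: Σ corner-gray over 11 cells = 5997  → 128.1750
row 10: Σ corner-gray over 11 cells = 6805  → 145.4445
row 11: Σ corner-gray over 11 cells = 6365  → 136.0403
row 12: Σ corner-gray over 11 cells = 5136  → 109.7726
Σ rows: total corner-gray = 74458  → 1591.4042 mm³


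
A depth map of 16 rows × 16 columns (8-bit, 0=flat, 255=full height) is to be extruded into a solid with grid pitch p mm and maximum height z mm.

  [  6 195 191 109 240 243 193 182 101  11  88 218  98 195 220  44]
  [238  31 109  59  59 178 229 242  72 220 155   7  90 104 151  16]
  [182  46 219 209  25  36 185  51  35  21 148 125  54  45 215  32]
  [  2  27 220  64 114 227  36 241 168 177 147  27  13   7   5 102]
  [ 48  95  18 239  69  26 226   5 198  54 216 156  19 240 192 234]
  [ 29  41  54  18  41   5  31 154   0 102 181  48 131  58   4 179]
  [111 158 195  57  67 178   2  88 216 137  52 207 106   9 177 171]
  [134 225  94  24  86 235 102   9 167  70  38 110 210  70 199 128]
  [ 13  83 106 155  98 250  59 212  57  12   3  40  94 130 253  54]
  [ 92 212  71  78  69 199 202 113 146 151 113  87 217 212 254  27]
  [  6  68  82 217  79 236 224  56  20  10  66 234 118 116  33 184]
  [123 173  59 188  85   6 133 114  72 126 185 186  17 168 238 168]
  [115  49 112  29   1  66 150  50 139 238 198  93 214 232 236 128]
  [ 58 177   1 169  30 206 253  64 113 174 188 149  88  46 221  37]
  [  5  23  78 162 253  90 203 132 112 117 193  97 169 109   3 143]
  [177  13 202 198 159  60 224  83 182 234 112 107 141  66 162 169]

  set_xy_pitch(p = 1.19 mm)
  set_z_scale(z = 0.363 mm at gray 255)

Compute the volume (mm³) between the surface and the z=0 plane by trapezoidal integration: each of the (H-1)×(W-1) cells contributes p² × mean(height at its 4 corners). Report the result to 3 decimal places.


53.432

height_mm = gray/255 × 0.363; cell vol = 1.19² × mean(4 corners)
unit = 1.19² × 0.363 / (4×255) = 0.000503965 mm³ per gray-sum
row 0: Σ corner-gray over 15 cells = 8284  → 4.1748
row 1: Σ corner-gray over 15 cells = 6708  → 3.3806
row 2: Σ corner-gray over 15 cells = 6092  → 3.0702
row 3: Σ corner-gray over 15 cells = 6838  → 3.4461
row 4: Σ corner-gray over 15 cells = 5732  → 2.8887
row 5: Σ corner-gray over 15 cells = 5524  → 2.7839
row 6: Σ corner-gray over 15 cells = 7120  → 3.5882
row 7: Σ corner-gray over 15 cells = 6711  → 3.3821
row 8: Σ corner-gray over 15 cells = 7538  → 3.7989
row 9: Σ corner-gray over 15 cells = 7675  → 3.8679
row 10: Σ corner-gray over 15 cells = 7099  → 3.5776
row 11: Σ corner-gray over 15 cells = 7648  → 3.8543
row 12: Σ corner-gray over 15 cells = 7710  → 3.8856
row 13: Σ corner-gray over 15 cells = 7483  → 3.7712
row 14: Σ corner-gray over 15 cells = 7862  → 3.9622
Σ rows: total corner-gray = 106024  → 53.4324 mm³


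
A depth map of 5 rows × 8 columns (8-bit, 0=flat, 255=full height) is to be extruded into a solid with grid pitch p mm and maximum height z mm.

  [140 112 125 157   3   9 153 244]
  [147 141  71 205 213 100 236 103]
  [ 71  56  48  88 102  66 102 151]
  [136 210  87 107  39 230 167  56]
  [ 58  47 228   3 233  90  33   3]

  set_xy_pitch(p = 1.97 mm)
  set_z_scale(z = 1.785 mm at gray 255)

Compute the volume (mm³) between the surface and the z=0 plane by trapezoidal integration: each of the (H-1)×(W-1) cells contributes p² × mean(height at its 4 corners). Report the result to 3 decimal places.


89.859

height_mm = gray/255 × 1.785; cell vol = 1.97² × mean(4 corners)
unit = 1.97² × 1.785 / (4×255) = 0.00679158 mm³ per gray-sum
row 0: Σ corner-gray over 7 cells = 3684  → 25.0202
row 1: Σ corner-gray over 7 cells = 3328  → 22.6024
row 2: Σ corner-gray over 7 cells = 3018  → 20.4970
row 3: Σ corner-gray over 7 cells = 3201  → 21.7398
Σ rows: total corner-gray = 13231  → 89.8593 mm³


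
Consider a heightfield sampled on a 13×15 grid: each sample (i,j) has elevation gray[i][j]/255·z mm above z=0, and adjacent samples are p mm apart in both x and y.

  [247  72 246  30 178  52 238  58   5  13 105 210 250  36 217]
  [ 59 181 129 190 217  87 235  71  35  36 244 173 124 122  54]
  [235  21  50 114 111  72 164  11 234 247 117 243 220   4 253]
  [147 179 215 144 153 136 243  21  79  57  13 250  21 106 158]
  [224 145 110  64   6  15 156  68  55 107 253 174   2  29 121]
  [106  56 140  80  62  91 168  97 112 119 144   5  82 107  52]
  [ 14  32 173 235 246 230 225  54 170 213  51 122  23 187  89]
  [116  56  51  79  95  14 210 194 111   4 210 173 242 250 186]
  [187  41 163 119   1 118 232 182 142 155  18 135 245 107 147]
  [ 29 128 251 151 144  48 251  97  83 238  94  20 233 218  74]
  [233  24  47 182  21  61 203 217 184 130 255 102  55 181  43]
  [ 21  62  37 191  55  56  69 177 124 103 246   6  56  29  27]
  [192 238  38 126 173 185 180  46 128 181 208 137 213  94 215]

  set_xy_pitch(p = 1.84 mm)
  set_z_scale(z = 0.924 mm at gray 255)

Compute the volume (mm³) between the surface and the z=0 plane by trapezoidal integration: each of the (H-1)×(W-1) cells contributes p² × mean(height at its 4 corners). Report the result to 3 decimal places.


256.131

height_mm = gray/255 × 0.924; cell vol = 1.84² × mean(4 corners)
unit = 1.84² × 0.924 / (4×255) = 0.00306696 mm³ per gray-sum
row 0: Σ corner-gray over 14 cells = 7251  → 22.2385
row 1: Σ corner-gray over 14 cells = 7505  → 23.0175
row 2: Σ corner-gray over 14 cells = 7243  → 22.2140
row 3: Σ corner-gray over 14 cells = 6252  → 19.1746
row 4: Σ corner-gray over 14 cells = 5397  → 16.5524
row 5: Σ corner-gray over 14 cells = 6709  → 20.5762
row 6: Σ corner-gray over 14 cells = 7705  → 23.6309
row 7: Σ corner-gray over 14 cells = 7330  → 22.4808
row 8: Σ corner-gray over 14 cells = 7665  → 23.5082
row 9: Σ corner-gray over 14 cells = 7615  → 23.3549
row 10: Σ corner-gray over 14 cells = 6070  → 18.6164
row 11: Σ corner-gray over 14 cells = 6771  → 20.7664
Σ rows: total corner-gray = 83513  → 256.1306 mm³


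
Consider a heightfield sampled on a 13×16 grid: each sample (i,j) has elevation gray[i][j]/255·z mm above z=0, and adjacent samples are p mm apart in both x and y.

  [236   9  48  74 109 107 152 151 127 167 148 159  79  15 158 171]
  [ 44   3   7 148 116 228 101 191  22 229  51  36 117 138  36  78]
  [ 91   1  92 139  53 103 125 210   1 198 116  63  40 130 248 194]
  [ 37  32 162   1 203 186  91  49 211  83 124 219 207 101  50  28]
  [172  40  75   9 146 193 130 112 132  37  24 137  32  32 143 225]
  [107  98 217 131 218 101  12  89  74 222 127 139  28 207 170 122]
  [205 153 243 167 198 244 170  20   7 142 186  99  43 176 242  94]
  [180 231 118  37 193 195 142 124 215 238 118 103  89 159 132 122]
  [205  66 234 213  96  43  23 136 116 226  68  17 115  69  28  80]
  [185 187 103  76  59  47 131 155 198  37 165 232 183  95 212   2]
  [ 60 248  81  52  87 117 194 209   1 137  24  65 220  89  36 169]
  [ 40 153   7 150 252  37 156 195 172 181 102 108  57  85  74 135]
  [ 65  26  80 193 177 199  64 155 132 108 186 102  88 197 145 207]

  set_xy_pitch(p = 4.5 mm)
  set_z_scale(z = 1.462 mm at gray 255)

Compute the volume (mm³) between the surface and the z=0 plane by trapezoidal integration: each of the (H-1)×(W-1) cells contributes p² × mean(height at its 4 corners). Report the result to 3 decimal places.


2516.322

height_mm = gray/255 × 1.462; cell vol = 4.5² × mean(4 corners)
unit = 4.5² × 1.462 / (4×255) = 0.029025 mm³ per gray-sum
row 0: Σ corner-gray over 15 cells = 6381  → 185.2085
row 1: Σ corner-gray over 15 cells = 6291  → 182.5963
row 2: Σ corner-gray over 15 cells = 6826  → 198.1247
row 3: Σ corner-gray over 15 cells = 6384  → 185.2956
row 4: Σ corner-gray over 15 cells = 6776  → 196.6734
row 5: Σ corner-gray over 15 cells = 8374  → 243.0553
row 6: Σ corner-gray over 15 cells = 8969  → 260.3252
row 7: Σ corner-gray over 15 cells = 7675  → 222.7669
row 8: Σ corner-gray over 15 cells = 7132  → 207.0063
row 9: Σ corner-gray over 15 cells = 7296  → 211.7664
row 10: Σ corner-gray over 15 cells = 6982  → 202.6525
row 11: Σ corner-gray over 15 cells = 7609  → 220.8512
Σ rows: total corner-gray = 86695  → 2516.3224 mm³


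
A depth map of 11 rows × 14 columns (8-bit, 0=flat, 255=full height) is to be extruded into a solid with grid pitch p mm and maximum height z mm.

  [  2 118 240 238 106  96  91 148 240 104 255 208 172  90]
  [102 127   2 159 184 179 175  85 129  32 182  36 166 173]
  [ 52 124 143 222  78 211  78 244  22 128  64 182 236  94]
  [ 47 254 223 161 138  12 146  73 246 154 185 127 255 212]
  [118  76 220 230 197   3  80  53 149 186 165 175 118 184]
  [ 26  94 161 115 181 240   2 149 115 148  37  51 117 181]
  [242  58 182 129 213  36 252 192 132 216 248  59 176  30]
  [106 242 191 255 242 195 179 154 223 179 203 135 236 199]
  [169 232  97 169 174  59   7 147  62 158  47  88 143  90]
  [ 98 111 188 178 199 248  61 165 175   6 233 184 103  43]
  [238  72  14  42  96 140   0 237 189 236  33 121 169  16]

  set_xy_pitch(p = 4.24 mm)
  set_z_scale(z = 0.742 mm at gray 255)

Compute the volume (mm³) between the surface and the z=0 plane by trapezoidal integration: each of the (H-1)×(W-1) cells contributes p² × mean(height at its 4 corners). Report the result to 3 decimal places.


974.926

height_mm = gray/255 × 0.742; cell vol = 4.24² × mean(4 corners)
unit = 4.24² × 0.742 / (4×255) = 0.0130778 mm³ per gray-sum
row 0: Σ corner-gray over 13 cells = 7311  → 95.6120
row 1: Σ corner-gray over 13 cells = 6797  → 88.8900
row 2: Σ corner-gray over 13 cells = 7817  → 102.2293
row 3: Σ corner-gray over 13 cells = 7813  → 102.1770
row 4: Σ corner-gray over 13 cells = 6633  → 86.7452
row 5: Σ corner-gray over 13 cells = 7085  → 92.6564
row 6: Σ corner-gray over 13 cells = 9231  → 120.7214
row 7: Σ corner-gray over 13 cells = 8198  → 107.2120
row 8: Σ corner-gray over 13 cells = 6868  → 89.8185
row 9: Σ corner-gray over 13 cells = 6795  → 88.8638
Σ rows: total corner-gray = 74548  → 974.9255 mm³


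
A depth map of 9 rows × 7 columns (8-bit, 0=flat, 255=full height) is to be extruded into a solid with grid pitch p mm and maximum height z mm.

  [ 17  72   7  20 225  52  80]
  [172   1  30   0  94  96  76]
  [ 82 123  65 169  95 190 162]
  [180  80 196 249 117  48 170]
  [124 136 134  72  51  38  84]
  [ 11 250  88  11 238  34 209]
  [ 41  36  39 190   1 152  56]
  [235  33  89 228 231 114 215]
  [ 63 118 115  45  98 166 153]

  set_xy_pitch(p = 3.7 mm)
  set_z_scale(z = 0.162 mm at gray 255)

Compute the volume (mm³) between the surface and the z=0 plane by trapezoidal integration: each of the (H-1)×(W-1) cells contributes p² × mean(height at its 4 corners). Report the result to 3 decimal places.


44.910

height_mm = gray/255 × 0.162; cell vol = 3.7² × mean(4 corners)
unit = 3.7² × 0.162 / (4×255) = 0.00217429 mm³ per gray-sum
row 0: Σ corner-gray over 6 cells = 1539  → 3.3462
row 1: Σ corner-gray over 6 cells = 2218  → 4.8226
row 2: Σ corner-gray over 6 cells = 3258  → 7.0839
row 3: Σ corner-gray over 6 cells = 2800  → 6.0880
row 4: Σ corner-gray over 6 cells = 2532  → 5.5053
row 5: Σ corner-gray over 6 cells = 2395  → 5.2074
row 6: Σ corner-gray over 6 cells = 2773  → 6.0293
row 7: Σ corner-gray over 6 cells = 3140  → 6.8273
Σ rows: total corner-gray = 20655  → 44.9100 mm³


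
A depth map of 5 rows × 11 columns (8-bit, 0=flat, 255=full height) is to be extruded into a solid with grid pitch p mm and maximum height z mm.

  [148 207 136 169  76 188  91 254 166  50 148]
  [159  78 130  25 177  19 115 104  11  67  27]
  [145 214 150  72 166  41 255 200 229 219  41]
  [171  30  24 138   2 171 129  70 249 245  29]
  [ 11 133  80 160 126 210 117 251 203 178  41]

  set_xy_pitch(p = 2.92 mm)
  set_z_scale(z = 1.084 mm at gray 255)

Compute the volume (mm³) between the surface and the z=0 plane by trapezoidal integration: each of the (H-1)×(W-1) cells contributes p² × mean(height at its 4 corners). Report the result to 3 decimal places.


184.870

height_mm = gray/255 × 1.084; cell vol = 2.92² × mean(4 corners)
unit = 2.92² × 1.084 / (4×255) = 0.00906139 mm³ per gray-sum
row 0: Σ corner-gray over 10 cells = 4608  → 41.7549
row 1: Σ corner-gray over 10 cells = 4916  → 44.5458
row 2: Σ corner-gray over 10 cells = 5594  → 50.6894
row 3: Σ corner-gray over 10 cells = 5284  → 47.8804
Σ rows: total corner-gray = 20402  → 184.8705 mm³


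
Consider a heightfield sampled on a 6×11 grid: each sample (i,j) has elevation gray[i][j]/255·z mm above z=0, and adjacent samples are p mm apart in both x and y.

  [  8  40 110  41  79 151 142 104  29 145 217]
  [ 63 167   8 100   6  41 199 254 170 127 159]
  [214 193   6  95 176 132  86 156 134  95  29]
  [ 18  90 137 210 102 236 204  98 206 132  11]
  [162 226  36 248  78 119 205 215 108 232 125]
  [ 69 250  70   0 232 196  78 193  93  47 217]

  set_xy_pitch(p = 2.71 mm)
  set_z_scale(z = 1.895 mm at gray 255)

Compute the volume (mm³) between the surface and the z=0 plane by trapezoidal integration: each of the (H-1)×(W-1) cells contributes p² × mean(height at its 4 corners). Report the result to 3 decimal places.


height_mm = gray/255 × 1.895; cell vol = 2.71² × mean(4 corners)
unit = 2.71² × 1.895 / (4×255) = 0.0136442 mm³ per gray-sum
row 0: Σ corner-gray over 10 cells = 4273  → 58.3016
row 1: Σ corner-gray over 10 cells = 4755  → 64.8781
row 2: Σ corner-gray over 10 cells = 5248  → 71.6047
row 3: Σ corner-gray over 10 cells = 6080  → 82.9566
row 4: Σ corner-gray over 10 cells = 5825  → 79.4774
Σ rows: total corner-gray = 26181  → 357.2184 mm³

357.218
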